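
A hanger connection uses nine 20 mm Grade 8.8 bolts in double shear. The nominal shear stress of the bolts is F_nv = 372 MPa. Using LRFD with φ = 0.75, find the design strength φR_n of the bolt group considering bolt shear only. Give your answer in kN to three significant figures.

1580 kN

A_b = π × 20² / 4 = 314.2 mm².
R_n = F_nv · A_b · n · n_s = 372 × 314.2 × 9 × 2 / 1000 = 2104 kN.
Design strength φR_n = 0.75 × 2104 = 1580 kN.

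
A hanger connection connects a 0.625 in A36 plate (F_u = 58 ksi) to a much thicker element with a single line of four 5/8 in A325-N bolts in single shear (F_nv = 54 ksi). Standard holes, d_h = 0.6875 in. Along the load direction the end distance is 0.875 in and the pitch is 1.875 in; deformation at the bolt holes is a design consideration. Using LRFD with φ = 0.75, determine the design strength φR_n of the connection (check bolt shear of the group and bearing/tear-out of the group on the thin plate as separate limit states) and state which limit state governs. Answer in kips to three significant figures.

49.7 kips (bolt shear governs)

Bolt shear: A_b = π·0.625²/4 = 0.3068 in²; R_n = 54 × 0.3068 × 4 × 1 = 66.27 kips → 0.75 × 66.27 = 49.7 kips.
Bearing (1.2 l_c t F_u ≤ 2.4 d t F_u): upper limit = 2.4·0.625·0.625·58 = 54.38 kips.
  Edge l_c = 0.875 − 0.6875/2 = 0.5312 → r_n = 23.11 kips; interior l_c = 1.875 − 0.6875 = 1.188 → r_n = 51.66 kips.
  R_n,bearing = 1·23.11 + 3·51.66 = 178.1 kips → 0.75 × 178.1 = 134 kips.
Bolt shear governs: 49.7 kips.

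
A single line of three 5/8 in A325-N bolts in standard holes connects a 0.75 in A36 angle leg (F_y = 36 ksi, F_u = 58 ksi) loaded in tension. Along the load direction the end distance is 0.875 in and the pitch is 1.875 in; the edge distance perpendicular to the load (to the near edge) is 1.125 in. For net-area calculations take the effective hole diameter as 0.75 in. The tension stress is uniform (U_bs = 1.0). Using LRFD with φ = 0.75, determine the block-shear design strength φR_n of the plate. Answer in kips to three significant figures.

78.3 kips

Shear plane L_v = 0.875 + 2·1.875 = 4.625 in; A_gv = 4.625 × 0.75 = 3.469 in².
A_nv = (4.625 − 2.5·0.75) × 0.75 = 2.062 in².
A_nt = (1.125 − 0.5·0.75) × 0.75 = 0.5625 in².
0.6 F_u A_nv = 71.77 kips; 0.6 F_y A_gv = 74.92 kips → shear rupture governs the shear term.
R_n = 71.77 + 1.0 × 58 × 0.5625 = 104.4 kips.
Design strength φR_n = 0.75 × 104.4 = 78.3 kips.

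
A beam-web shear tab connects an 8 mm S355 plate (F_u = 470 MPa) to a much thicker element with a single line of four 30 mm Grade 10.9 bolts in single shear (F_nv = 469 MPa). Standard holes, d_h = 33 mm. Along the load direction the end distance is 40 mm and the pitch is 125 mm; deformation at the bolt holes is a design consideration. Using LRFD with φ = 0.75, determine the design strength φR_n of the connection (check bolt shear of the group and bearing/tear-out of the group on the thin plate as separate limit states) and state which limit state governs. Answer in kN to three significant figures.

Bolt shear: A_b = π·30²/4 = 706.9 mm²; R_n = 469 × 706.9 × 4 × 1 / 1000 = 1326 kN → 0.75 × 1326 = 995 kN.
Bearing (1.2 l_c t F_u ≤ 2.4 d t F_u): upper limit = 2.4·30·8·470 / 1000 = 270.7 kN.
  Edge l_c = 40 − 33/2 = 23.5 → r_n = 106 kN; interior l_c = 125 − 33 = 92 → r_n = 270.7 kN.
  R_n,bearing = 1·106 + 3·270.7 = 918.2 kN → 0.75 × 918.2 = 689 kN.
Bearing governs: 689 kN.

689 kN (bearing governs)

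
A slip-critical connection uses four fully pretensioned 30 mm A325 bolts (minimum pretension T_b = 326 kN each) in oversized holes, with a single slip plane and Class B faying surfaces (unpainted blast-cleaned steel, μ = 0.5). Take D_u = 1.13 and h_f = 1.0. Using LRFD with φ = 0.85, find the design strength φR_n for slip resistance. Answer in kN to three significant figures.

626 kN

R_n = μ · D_u · h_f · T_b · n_s · n_b = 0.5 × 1.13 × 1.0 × 326 × 1 × 4 = 736.8 kN.
Design strength φR_n = 0.85 × 736.8 = 626 kN.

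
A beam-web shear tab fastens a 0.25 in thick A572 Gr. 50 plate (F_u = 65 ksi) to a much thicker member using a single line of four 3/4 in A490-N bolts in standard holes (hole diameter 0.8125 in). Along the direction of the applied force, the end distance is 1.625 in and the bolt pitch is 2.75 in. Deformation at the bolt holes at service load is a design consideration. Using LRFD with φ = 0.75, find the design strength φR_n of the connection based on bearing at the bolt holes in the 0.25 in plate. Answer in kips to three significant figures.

Per bolt r_n = 1.2 l_c t F_u ≤ 2.4 d t F_u; upper limit = 2.4 × 0.75 × 0.25 × 65 = 29.25 kips.
Edge bolt: l_c = 1.625 − 0.8125/2 = 1.219 in → 1.2 × 1.219 × 0.25 × 65 = 23.77 → r_n = 23.77 kips.
Interior bolts: l_c = 2.75 − 0.8125 = 1.938 in → 1.2 × 1.938 × 0.25 × 65 = 37.78 → r_n = 29.25 kips.
R_n = 1 × 23.77 + 3 × 29.25 = 111.5 kips.
Design strength φR_n = 0.75 × 111.5 = 83.6 kips.

83.6 kips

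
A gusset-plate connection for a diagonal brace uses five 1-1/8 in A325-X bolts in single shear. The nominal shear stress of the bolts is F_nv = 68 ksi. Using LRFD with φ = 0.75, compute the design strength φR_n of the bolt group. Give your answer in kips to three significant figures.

253 kips

A_b = π × 1.125² / 4 = 0.994 in².
R_n = F_nv · A_b · n · n_s = 68 × 0.994 × 5 × 1 = 338 kips.
Design strength φR_n = 0.75 × 338 = 253 kips.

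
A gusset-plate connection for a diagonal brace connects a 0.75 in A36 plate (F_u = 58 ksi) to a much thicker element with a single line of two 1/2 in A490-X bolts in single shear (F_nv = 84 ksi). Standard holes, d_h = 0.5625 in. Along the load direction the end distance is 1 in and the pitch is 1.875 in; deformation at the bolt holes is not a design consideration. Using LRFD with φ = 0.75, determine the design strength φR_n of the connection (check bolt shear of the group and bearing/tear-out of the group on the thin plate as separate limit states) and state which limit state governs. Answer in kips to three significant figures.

24.7 kips (bolt shear governs)

Bolt shear: A_b = π·0.5²/4 = 0.1963 in²; R_n = 84 × 0.1963 × 2 × 1 = 32.99 kips → 0.75 × 32.99 = 24.7 kips.
Bearing (1.5 l_c t F_u ≤ 3.0 d t F_u): upper limit = 3.0·0.5·0.75·58 = 65.25 kips.
  Edge l_c = 1 − 0.5625/2 = 0.7188 → r_n = 46.9 kips; interior l_c = 1.875 − 0.5625 = 1.312 → r_n = 65.25 kips.
  R_n,bearing = 1·46.9 + 1·65.25 = 112.1 kips → 0.75 × 112.1 = 84.1 kips.
Bolt shear governs: 24.7 kips.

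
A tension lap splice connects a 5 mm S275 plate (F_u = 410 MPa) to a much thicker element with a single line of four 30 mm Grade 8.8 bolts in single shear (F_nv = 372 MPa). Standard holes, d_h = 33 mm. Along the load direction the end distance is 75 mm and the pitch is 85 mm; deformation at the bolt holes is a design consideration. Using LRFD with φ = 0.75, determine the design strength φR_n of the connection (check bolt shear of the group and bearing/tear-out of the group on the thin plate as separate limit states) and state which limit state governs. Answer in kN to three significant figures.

396 kN (bearing governs)

Bolt shear: A_b = π·30²/4 = 706.9 mm²; R_n = 372 × 706.9 × 4 × 1 / 1000 = 1052 kN → 0.75 × 1052 = 789 kN.
Bearing (1.2 l_c t F_u ≤ 2.4 d t F_u): upper limit = 2.4·30·5·410 / 1000 = 147.6 kN.
  Edge l_c = 75 − 33/2 = 58.5 → r_n = 143.9 kN; interior l_c = 85 − 33 = 52 → r_n = 127.9 kN.
  R_n,bearing = 1·143.9 + 3·127.9 = 527.7 kN → 0.75 × 527.7 = 396 kN.
Bearing governs: 396 kN.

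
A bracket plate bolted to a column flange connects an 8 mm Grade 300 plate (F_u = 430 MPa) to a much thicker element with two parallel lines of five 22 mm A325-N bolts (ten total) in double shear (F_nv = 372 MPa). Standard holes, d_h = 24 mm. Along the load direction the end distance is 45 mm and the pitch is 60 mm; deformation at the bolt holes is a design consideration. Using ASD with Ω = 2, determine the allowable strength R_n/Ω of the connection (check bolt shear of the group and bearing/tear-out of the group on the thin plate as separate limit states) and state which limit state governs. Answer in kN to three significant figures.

Bolt shear: A_b = π·22²/4 = 380.1 mm²; R_n = 372 × 380.1 × 10 × 2 / 1000 = 2828 kN → 2828 / 2 = 1410 kN.
Bearing (1.2 l_c t F_u ≤ 2.4 d t F_u): upper limit = 2.4·22·8·430 / 1000 = 181.6 kN.
  Edge l_c = 45 − 24/2 = 33 → r_n = 136.2 kN; interior l_c = 60 − 24 = 36 → r_n = 148.6 kN.
  R_n,bearing = 2·136.2 + 8·148.6 = 1461 kN → 1461 / 2 = 731 kN.
Bearing governs: 731 kN.

731 kN (bearing governs)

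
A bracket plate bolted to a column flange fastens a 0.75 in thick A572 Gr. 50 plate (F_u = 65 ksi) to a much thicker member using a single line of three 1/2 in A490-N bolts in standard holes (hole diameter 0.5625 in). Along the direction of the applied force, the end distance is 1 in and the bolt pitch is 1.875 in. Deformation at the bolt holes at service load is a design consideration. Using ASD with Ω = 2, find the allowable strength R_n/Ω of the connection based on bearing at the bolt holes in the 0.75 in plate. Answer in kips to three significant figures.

79.5 kips

Per bolt r_n = 1.2 l_c t F_u ≤ 2.4 d t F_u; upper limit = 2.4 × 0.5 × 0.75 × 65 = 58.5 kips.
Edge bolt: l_c = 1 − 0.5625/2 = 0.7188 in → 1.2 × 0.7188 × 0.75 × 65 = 42.05 → r_n = 42.05 kips.
Interior bolts: l_c = 1.875 − 0.5625 = 1.312 in → 1.2 × 1.312 × 0.75 × 65 = 76.78 → r_n = 58.5 kips.
R_n = 1 × 42.05 + 2 × 58.5 = 159 kips.
Allowable strength R_n/Ω = 159 / 2 = 79.5 kips.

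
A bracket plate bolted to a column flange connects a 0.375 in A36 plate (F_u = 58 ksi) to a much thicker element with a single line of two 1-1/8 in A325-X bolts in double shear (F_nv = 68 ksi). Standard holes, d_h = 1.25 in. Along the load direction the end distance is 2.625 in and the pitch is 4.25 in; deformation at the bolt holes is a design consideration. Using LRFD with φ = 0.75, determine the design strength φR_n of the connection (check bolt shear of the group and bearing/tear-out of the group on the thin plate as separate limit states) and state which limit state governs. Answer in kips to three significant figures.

83.2 kips (bearing governs)

Bolt shear: A_b = π·1.125²/4 = 0.994 in²; R_n = 68 × 0.994 × 2 × 2 = 270.4 kips → 0.75 × 270.4 = 203 kips.
Bearing (1.2 l_c t F_u ≤ 2.4 d t F_u): upper limit = 2.4·1.125·0.375·58 = 58.72 kips.
  Edge l_c = 2.625 − 1.25/2 = 2 → r_n = 52.2 kips; interior l_c = 4.25 − 1.25 = 3 → r_n = 58.72 kips.
  R_n,bearing = 1·52.2 + 1·58.72 = 110.9 kips → 0.75 × 110.9 = 83.2 kips.
Bearing governs: 83.2 kips.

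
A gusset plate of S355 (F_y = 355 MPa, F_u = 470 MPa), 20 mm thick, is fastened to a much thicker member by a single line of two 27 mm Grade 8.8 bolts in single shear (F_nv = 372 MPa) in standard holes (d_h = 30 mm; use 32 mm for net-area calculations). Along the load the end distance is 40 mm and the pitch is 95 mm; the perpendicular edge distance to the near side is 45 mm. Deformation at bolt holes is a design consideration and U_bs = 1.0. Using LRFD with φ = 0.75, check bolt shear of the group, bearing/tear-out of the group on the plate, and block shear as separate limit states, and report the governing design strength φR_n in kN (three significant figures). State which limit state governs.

Bolt shear: A_b = π·27²/4 = 572.6 mm²; R_n = 372 × 572.6 × 2 × 1 / 1000 = 426 kN → 0.75 × 426 = 319 kN.
Bearing: edge l_c = 25, r_n = 282 kN; interior l_c = 65, r_n = 609.1 kN; R_n = 282 + 1·609.1 = 891.1 kN → 668 kN.
Block shear: A_gv = 2700, A_nv = 1740, A_nt = 580 mm²; R_n = min(0.6F_uA_nv, 0.6F_yA_gv) + U_bs·F_u·A_nt = 763.3 kN → 572 kN.
Bolt shear governs: 319 kN.

319 kN (bolt shear governs)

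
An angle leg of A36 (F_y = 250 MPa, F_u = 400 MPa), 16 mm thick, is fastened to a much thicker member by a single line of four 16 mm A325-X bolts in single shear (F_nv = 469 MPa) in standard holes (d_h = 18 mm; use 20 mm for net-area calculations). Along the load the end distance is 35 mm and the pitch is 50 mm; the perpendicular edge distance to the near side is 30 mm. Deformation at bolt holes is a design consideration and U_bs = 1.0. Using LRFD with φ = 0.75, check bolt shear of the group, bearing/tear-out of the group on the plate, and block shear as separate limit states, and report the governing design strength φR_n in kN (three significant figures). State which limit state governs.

Bolt shear: A_b = π·16²/4 = 201.1 mm²; R_n = 469 × 201.1 × 4 × 1 / 1000 = 377.2 kN → 0.75 × 377.2 = 283 kN.
Bearing: edge l_c = 26, r_n = 199.7 kN; interior l_c = 32, r_n = 245.8 kN; R_n = 199.7 + 3·245.8 = 937 kN → 703 kN.
Block shear: A_gv = 2960, A_nv = 1840, A_nt = 320 mm²; R_n = min(0.6F_uA_nv, 0.6F_yA_gv) + U_bs·F_u·A_nt = 569.6 kN → 427 kN.
Bolt shear governs: 283 kN.

283 kN (bolt shear governs)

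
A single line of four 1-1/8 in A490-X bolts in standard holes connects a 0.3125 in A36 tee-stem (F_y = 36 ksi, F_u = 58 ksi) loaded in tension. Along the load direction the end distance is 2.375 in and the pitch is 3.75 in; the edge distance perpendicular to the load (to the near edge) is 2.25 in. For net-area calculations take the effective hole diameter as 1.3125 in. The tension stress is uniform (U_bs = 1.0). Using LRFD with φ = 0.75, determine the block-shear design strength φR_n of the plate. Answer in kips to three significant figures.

90.6 kips

Shear plane L_v = 2.375 + 3·3.75 = 13.62 in; A_gv = 13.62 × 0.3125 = 4.258 in².
A_nv = (13.62 − 3.5·1.3125) × 0.3125 = 2.822 in².
A_nt = (2.25 − 0.5·1.3125) × 0.3125 = 0.498 in².
0.6 F_u A_nv = 98.21 kips; 0.6 F_y A_gv = 91.97 kips → shear yielding governs the shear term.
R_n = 91.97 + 1.0 × 58 × 0.498 = 120.9 kips.
Design strength φR_n = 0.75 × 120.9 = 90.6 kips.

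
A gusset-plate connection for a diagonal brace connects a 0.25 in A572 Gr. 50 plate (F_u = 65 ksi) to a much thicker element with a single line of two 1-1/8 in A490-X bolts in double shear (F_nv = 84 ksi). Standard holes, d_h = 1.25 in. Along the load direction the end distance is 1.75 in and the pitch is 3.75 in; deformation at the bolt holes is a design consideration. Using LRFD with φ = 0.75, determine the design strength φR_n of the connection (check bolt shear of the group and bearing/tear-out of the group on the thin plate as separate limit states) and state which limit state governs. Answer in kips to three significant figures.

Bolt shear: A_b = π·1.125²/4 = 0.994 in²; R_n = 84 × 0.994 × 2 × 2 = 334 kips → 0.75 × 334 = 250 kips.
Bearing (1.2 l_c t F_u ≤ 2.4 d t F_u): upper limit = 2.4·1.125·0.25·65 = 43.87 kips.
  Edge l_c = 1.75 − 1.25/2 = 1.125 → r_n = 21.94 kips; interior l_c = 3.75 − 1.25 = 2.5 → r_n = 43.87 kips.
  R_n,bearing = 1·21.94 + 1·43.87 = 65.81 kips → 0.75 × 65.81 = 49.4 kips.
Bearing governs: 49.4 kips.

49.4 kips (bearing governs)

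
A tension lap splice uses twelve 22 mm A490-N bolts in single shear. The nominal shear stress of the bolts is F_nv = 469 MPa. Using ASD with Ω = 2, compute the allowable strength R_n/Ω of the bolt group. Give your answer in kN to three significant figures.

A_b = π × 22² / 4 = 380.1 mm².
R_n = F_nv · A_b · n · n_s = 469 × 380.1 × 12 × 1 / 1000 = 2139 kN.
Allowable strength R_n/Ω = 2139 / 2 = 1070 kN.

1070 kN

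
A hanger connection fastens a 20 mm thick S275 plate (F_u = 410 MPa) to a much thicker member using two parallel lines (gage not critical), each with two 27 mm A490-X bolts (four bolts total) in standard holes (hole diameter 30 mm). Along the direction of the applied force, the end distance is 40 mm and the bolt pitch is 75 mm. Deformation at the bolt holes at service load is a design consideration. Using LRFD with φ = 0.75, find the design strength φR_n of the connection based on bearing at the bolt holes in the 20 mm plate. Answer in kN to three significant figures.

1030 kN

Per bolt r_n = 1.2 l_c t F_u ≤ 2.4 d t F_u; upper limit = 2.4 × 27 × 20 × 410 / 1000 = 531.4 kN.
Edge bolt: l_c = 40 − 30/2 = 25 mm → 1.2 × 25 × 20 × 410 / 1000 = 246 → r_n = 246 kN.
Interior bolts: l_c = 75 − 30 = 45 mm → 1.2 × 45 × 20 × 410 / 1000 = 442.8 → r_n = 442.8 kN.
R_n = 2 × 246 + 2 × 442.8 = 1378 kN.
Design strength φR_n = 0.75 × 1378 = 1030 kN.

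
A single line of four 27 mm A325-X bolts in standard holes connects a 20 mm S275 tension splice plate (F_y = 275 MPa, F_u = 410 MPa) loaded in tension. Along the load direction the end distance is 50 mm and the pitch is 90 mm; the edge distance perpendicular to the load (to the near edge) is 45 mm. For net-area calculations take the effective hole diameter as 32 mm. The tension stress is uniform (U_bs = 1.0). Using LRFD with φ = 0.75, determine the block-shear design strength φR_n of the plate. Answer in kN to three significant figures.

946 kN

Shear plane L_v = 50 + 3·90 = 320 mm; A_gv = 320 × 20 = 6400 mm².
A_nv = (320 − 3.5·32) × 20 = 4160 mm².
A_nt = (45 − 0.5·32) × 20 = 580 mm².
0.6 F_u A_nv = 1023 kN; 0.6 F_y A_gv = 1056 kN → shear rupture governs the shear term.
R_n = 1023 + 1.0 × 410 × 580 / 1000 = 1261 kN.
Design strength φR_n = 0.75 × 1261 = 946 kN.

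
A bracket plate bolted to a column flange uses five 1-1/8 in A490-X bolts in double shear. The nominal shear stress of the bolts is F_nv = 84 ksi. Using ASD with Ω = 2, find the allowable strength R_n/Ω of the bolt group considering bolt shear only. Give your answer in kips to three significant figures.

417 kips

A_b = π × 1.125² / 4 = 0.994 in².
R_n = F_nv · A_b · n · n_s = 84 × 0.994 × 5 × 2 = 835 kips.
Allowable strength R_n/Ω = 835 / 2 = 417 kips.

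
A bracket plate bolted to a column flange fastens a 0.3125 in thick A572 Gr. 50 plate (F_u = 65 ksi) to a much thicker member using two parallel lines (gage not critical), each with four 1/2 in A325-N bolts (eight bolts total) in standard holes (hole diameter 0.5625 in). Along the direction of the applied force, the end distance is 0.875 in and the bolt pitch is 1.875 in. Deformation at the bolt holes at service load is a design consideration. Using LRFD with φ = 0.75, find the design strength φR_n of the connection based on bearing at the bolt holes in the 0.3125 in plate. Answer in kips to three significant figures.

Per bolt r_n = 1.2 l_c t F_u ≤ 2.4 d t F_u; upper limit = 2.4 × 0.5 × 0.3125 × 65 = 24.38 kips.
Edge bolt: l_c = 0.875 − 0.5625/2 = 0.5938 in → 1.2 × 0.5938 × 0.3125 × 65 = 14.47 → r_n = 14.47 kips.
Interior bolts: l_c = 1.875 − 0.5625 = 1.312 in → 1.2 × 1.312 × 0.3125 × 65 = 31.99 → r_n = 24.38 kips.
R_n = 2 × 14.47 + 6 × 24.38 = 175.2 kips.
Design strength φR_n = 0.75 × 175.2 = 131 kips.

131 kips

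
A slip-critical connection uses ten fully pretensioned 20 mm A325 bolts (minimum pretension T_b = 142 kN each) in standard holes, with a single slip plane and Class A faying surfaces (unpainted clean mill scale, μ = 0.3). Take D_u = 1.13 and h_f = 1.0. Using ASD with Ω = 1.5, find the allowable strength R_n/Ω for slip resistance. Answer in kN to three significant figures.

321 kN

R_n = μ · D_u · h_f · T_b · n_s · n_b = 0.3 × 1.13 × 1.0 × 142 × 1 × 10 = 481.4 kN.
Allowable strength R_n/Ω = 481.4 / 1.5 = 321 kN.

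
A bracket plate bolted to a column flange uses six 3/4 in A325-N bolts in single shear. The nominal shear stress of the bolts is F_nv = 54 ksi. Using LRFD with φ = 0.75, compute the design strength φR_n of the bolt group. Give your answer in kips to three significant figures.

107 kips

A_b = π × 0.75² / 4 = 0.4418 in².
R_n = F_nv · A_b · n · n_s = 54 × 0.4418 × 6 × 1 = 143.1 kips.
Design strength φR_n = 0.75 × 143.1 = 107 kips.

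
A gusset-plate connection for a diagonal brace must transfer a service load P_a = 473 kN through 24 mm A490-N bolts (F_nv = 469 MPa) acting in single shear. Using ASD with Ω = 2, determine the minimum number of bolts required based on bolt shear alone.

A_b = π·24²/4 = 452.4 mm².
Per-bolt allowable strength R_n/Ω = 469 × 452.4 × 1 / 1000 / 2 = 106.1 kN.
n ≥ 473 / 106.1 = 4.459 → use 5 bolts.

5 bolts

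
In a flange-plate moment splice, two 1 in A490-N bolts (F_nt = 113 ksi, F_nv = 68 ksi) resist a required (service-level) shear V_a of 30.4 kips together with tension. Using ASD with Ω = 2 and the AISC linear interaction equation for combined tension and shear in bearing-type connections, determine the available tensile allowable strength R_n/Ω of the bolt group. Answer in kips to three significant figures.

A_b = π·1²/4 = 0.7854 in²; f_rv = 30.4 / (2 × 0.7854) = 19.35 ksi.
F'_nt = 1.3 F_nt − (Ω F_nt / F_nv) f_rv = 1.3·113 − (2·113/68)·19.35 = 82.58 ksi, capped at F_nt → F'_nt = 82.58 ksi.
R_n = F'_nt · A_b · n = 82.58 × 0.7854 × 2 = 129.7 kips.
Allowable strength R_n/Ω = 129.7 / 2 = 64.9 kips.

64.9 kips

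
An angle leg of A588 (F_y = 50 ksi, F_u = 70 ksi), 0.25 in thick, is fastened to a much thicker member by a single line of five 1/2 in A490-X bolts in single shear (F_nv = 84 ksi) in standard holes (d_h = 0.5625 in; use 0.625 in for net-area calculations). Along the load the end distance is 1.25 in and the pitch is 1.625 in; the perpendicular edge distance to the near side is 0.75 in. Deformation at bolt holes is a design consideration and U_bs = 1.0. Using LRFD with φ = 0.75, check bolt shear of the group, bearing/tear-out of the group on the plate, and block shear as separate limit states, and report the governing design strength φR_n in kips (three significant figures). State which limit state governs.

44.6 kips (block shear governs)

Bolt shear: A_b = π·0.5²/4 = 0.1963 in²; R_n = 84 × 0.1963 × 5 × 1 = 82.47 kips → 0.75 × 82.47 = 61.9 kips.
Bearing: edge l_c = 0.9688, r_n = 20.34 kips; interior l_c = 1.062, r_n = 21 kips; R_n = 20.34 + 4·21 = 104.3 kips → 78.3 kips.
Block shear: A_gv = 1.938, A_nv = 1.234, A_nt = 0.1094 in²; R_n = min(0.6F_uA_nv, 0.6F_yA_gv) + U_bs·F_u·A_nt = 59.5 kips → 44.6 kips.
Block shear governs: 44.6 kips.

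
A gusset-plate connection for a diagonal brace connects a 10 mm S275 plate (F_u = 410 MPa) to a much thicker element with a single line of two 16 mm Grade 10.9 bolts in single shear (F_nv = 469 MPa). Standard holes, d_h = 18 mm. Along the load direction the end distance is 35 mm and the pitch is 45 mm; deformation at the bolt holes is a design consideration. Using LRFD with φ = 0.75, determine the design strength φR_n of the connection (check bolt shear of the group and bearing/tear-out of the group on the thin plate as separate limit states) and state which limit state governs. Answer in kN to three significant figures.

141 kN (bolt shear governs)

Bolt shear: A_b = π·16²/4 = 201.1 mm²; R_n = 469 × 201.1 × 2 × 1 / 1000 = 188.6 kN → 0.75 × 188.6 = 141 kN.
Bearing (1.2 l_c t F_u ≤ 2.4 d t F_u): upper limit = 2.4·16·10·410 / 1000 = 157.4 kN.
  Edge l_c = 35 − 18/2 = 26 → r_n = 127.9 kN; interior l_c = 45 − 18 = 27 → r_n = 132.8 kN.
  R_n,bearing = 1·127.9 + 1·132.8 = 260.8 kN → 0.75 × 260.8 = 196 kN.
Bolt shear governs: 141 kN.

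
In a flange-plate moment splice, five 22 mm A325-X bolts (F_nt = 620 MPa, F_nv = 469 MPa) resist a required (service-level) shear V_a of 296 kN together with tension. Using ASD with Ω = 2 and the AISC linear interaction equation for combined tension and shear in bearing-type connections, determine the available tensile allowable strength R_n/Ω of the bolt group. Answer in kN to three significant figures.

375 kN

A_b = π·22²/4 = 380.1 mm²; f_rv = 296 × 1000 / (5 × 380.1) = 155.7 MPa.
F'_nt = 1.3 F_nt − (Ω F_nt / F_nv) f_rv = 1.3·620 − (2·620/469)·155.7 = 394.2 MPa, capped at F_nt → F'_nt = 394.2 MPa.
R_n = F'_nt · A_b · n = 394.2 × 380.1 × 5 / 1000 = 749.3 kN.
Allowable strength R_n/Ω = 749.3 / 2 = 375 kN.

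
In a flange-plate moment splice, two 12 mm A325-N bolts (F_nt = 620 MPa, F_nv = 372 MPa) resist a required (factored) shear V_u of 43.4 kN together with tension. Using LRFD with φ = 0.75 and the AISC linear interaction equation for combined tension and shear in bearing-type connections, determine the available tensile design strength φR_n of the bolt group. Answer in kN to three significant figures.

64.4 kN

A_b = π·12²/4 = 113.1 mm²; f_rv = 43.4 × 1000 / (2 × 113.1) = 191.9 MPa.
F'_nt = 1.3 F_nt − (F_nt / φF_nv) f_rv = 1.3·620 − (620/(0.75·372))·191.9 = 379.6 MPa, capped at F_nt → F'_nt = 379.6 MPa.
R_n = F'_nt · A_b · n = 379.6 × 113.1 × 2 / 1000 = 85.87 kN.
Design strength φR_n = 0.75 × 85.87 = 64.4 kN.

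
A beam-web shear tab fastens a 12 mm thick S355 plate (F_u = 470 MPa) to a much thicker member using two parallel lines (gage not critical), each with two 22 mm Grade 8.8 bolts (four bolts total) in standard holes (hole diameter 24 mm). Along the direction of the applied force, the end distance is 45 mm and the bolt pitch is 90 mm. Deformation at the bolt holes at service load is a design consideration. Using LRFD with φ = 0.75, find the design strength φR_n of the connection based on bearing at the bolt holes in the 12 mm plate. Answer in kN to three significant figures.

Per bolt r_n = 1.2 l_c t F_u ≤ 2.4 d t F_u; upper limit = 2.4 × 22 × 12 × 470 / 1000 = 297.8 kN.
Edge bolt: l_c = 45 − 24/2 = 33 mm → 1.2 × 33 × 12 × 470 / 1000 = 223.3 → r_n = 223.3 kN.
Interior bolts: l_c = 90 − 24 = 66 mm → 1.2 × 66 × 12 × 470 / 1000 = 446.7 → r_n = 297.8 kN.
R_n = 2 × 223.3 + 2 × 297.8 = 1042 kN.
Design strength φR_n = 0.75 × 1042 = 782 kN.

782 kN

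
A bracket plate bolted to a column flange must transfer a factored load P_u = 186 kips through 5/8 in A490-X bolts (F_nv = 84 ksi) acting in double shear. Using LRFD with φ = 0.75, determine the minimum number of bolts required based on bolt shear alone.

5 bolts

A_b = π·0.625²/4 = 0.3068 in².
Per-bolt design strength φR_n = 0.75 × 84 × 0.3068 × 2 = 38.66 kips.
n ≥ 186 / 38.66 = 4.812 → use 5 bolts.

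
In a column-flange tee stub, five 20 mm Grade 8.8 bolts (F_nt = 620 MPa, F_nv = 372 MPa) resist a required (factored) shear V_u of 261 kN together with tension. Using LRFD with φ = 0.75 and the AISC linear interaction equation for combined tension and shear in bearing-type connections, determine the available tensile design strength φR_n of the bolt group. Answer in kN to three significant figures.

A_b = π·20²/4 = 314.2 mm²; f_rv = 261 × 1000 / (5 × 314.2) = 166.2 MPa.
F'_nt = 1.3 F_nt − (F_nt / φF_nv) f_rv = 1.3·620 − (620/(0.75·372))·166.2 = 436.8 MPa, capped at F_nt → F'_nt = 436.8 MPa.
R_n = F'_nt · A_b · n = 436.8 × 314.2 × 5 / 1000 = 686.1 kN.
Design strength φR_n = 0.75 × 686.1 = 515 kN.

515 kN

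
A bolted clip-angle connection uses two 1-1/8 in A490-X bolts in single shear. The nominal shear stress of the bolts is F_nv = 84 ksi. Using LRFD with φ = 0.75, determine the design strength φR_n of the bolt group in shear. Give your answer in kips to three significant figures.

A_b = π × 1.125² / 4 = 0.994 in².
R_n = F_nv · A_b · n · n_s = 84 × 0.994 × 2 × 1 = 167 kips.
Design strength φR_n = 0.75 × 167 = 125 kips.

125 kips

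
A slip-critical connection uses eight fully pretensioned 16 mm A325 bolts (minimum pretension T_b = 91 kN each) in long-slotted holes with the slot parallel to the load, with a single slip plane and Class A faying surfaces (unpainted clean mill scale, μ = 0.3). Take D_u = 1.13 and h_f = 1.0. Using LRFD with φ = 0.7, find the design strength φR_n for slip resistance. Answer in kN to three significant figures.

R_n = μ · D_u · h_f · T_b · n_s · n_b = 0.3 × 1.13 × 1.0 × 91 × 1 × 8 = 246.8 kN.
Design strength φR_n = 0.7 × 246.8 = 173 kN.

173 kN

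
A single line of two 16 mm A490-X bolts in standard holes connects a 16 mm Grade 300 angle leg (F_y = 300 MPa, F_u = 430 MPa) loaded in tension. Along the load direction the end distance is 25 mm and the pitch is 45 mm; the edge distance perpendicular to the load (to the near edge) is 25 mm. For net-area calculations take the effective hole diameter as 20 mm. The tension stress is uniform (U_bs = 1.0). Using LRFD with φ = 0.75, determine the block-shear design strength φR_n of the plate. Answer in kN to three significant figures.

Shear plane L_v = 25 + 1·45 = 70 mm; A_gv = 70 × 16 = 1120 mm².
A_nv = (70 − 1.5·20) × 16 = 640 mm².
A_nt = (25 − 0.5·20) × 16 = 240 mm².
0.6 F_u A_nv = 165.1 kN; 0.6 F_y A_gv = 201.6 kN → shear rupture governs the shear term.
R_n = 165.1 + 1.0 × 430 × 240 / 1000 = 268.3 kN.
Design strength φR_n = 0.75 × 268.3 = 201 kN.

201 kN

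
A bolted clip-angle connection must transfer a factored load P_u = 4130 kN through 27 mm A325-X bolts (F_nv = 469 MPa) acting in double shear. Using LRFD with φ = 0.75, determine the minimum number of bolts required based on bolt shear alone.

A_b = π·27²/4 = 572.6 mm².
Per-bolt design strength φR_n = 0.75 × 469 × 572.6 × 2 / 1000 = 402.8 kN.
n ≥ 4130 / 402.8 = 10.25 → use 11 bolts.

11 bolts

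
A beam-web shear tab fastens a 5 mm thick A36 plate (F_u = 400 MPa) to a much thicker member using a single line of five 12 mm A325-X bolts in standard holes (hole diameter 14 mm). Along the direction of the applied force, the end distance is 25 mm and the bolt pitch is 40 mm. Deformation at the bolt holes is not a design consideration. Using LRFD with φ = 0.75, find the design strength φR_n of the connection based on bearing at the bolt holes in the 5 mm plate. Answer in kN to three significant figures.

256 kN

Per bolt r_n = 1.5 l_c t F_u ≤ 3.0 d t F_u; upper limit = 3.0 × 12 × 5 × 400 / 1000 = 72 kN.
Edge bolt: l_c = 25 − 14/2 = 18 mm → 1.5 × 18 × 5 × 400 / 1000 = 54 → r_n = 54 kN.
Interior bolts: l_c = 40 − 14 = 26 mm → 1.5 × 26 × 5 × 400 / 1000 = 78 → r_n = 72 kN.
R_n = 1 × 54 + 4 × 72 = 342 kN.
Design strength φR_n = 0.75 × 342 = 256 kN.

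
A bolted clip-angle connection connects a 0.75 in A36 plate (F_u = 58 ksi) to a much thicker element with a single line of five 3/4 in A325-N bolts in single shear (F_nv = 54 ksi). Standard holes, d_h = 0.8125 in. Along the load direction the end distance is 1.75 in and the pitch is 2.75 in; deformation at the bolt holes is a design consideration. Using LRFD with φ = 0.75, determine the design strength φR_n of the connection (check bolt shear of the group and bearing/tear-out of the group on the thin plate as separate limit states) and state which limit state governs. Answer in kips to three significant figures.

Bolt shear: A_b = π·0.75²/4 = 0.4418 in²; R_n = 54 × 0.4418 × 5 × 1 = 119.3 kips → 0.75 × 119.3 = 89.5 kips.
Bearing (1.2 l_c t F_u ≤ 2.4 d t F_u): upper limit = 2.4·0.75·0.75·58 = 78.3 kips.
  Edge l_c = 1.75 − 0.8125/2 = 1.344 → r_n = 70.14 kips; interior l_c = 2.75 − 0.8125 = 1.938 → r_n = 78.3 kips.
  R_n,bearing = 1·70.14 + 4·78.3 = 383.3 kips → 0.75 × 383.3 = 288 kips.
Bolt shear governs: 89.5 kips.

89.5 kips (bolt shear governs)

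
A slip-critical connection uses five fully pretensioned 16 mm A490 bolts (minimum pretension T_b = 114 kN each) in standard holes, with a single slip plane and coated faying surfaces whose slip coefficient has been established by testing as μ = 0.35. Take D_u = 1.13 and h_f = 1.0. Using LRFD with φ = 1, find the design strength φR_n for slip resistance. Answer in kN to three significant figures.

225 kN

R_n = μ · D_u · h_f · T_b · n_s · n_b = 0.35 × 1.13 × 1.0 × 114 × 1 × 5 = 225.4 kN.
Design strength φR_n = 1 × 225.4 = 225 kN.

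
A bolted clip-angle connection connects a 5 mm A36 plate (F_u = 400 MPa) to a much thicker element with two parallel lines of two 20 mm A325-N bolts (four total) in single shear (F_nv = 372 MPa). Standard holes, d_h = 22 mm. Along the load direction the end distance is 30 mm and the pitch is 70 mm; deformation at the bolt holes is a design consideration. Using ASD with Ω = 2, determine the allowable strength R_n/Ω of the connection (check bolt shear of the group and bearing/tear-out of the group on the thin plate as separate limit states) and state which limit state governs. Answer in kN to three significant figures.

142 kN (bearing governs)

Bolt shear: A_b = π·20²/4 = 314.2 mm²; R_n = 372 × 314.2 × 4 × 1 / 1000 = 467.5 kN → 467.5 / 2 = 234 kN.
Bearing (1.2 l_c t F_u ≤ 2.4 d t F_u): upper limit = 2.4·20·5·400 / 1000 = 96 kN.
  Edge l_c = 30 − 22/2 = 19 → r_n = 45.6 kN; interior l_c = 70 − 22 = 48 → r_n = 96 kN.
  R_n,bearing = 2·45.6 + 2·96 = 283.2 kN → 283.2 / 2 = 142 kN.
Bearing governs: 142 kN.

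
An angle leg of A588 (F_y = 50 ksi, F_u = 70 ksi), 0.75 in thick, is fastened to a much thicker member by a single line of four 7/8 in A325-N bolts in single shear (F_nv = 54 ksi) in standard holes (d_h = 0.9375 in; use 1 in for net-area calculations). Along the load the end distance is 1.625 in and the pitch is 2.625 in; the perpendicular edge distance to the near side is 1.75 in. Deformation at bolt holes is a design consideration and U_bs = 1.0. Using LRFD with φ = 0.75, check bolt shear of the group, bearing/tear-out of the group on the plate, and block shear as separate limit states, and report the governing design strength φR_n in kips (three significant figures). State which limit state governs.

Bolt shear: A_b = π·0.875²/4 = 0.6013 in²; R_n = 54 × 0.6013 × 4 × 1 = 129.9 kips → 0.75 × 129.9 = 97.4 kips.
Bearing: edge l_c = 1.156, r_n = 72.84 kips; interior l_c = 1.688, r_n = 106.3 kips; R_n = 72.84 + 3·106.3 = 391.8 kips → 294 kips.
Block shear: A_gv = 7.125, A_nv = 4.5, A_nt = 0.9375 in²; R_n = min(0.6F_uA_nv, 0.6F_yA_gv) + U_bs·F_u·A_nt = 254.6 kips → 191 kips.
Bolt shear governs: 97.4 kips.

97.4 kips (bolt shear governs)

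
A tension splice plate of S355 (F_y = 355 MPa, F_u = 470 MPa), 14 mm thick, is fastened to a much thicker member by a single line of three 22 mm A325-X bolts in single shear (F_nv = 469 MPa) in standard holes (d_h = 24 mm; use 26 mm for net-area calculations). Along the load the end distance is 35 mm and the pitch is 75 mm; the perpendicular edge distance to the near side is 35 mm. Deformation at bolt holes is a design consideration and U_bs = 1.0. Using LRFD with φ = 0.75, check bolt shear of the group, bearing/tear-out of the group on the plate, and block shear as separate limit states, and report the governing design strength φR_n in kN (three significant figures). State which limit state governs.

401 kN (bolt shear governs)

Bolt shear: A_b = π·22²/4 = 380.1 mm²; R_n = 469 × 380.1 × 3 × 1 / 1000 = 534.8 kN → 0.75 × 534.8 = 401 kN.
Bearing: edge l_c = 23, r_n = 181.6 kN; interior l_c = 51, r_n = 347.4 kN; R_n = 181.6 + 2·347.4 = 876.5 kN → 657 kN.
Block shear: A_gv = 2590, A_nv = 1680, A_nt = 308 mm²; R_n = min(0.6F_uA_nv, 0.6F_yA_gv) + U_bs·F_u·A_nt = 618.5 kN → 464 kN.
Bolt shear governs: 401 kN.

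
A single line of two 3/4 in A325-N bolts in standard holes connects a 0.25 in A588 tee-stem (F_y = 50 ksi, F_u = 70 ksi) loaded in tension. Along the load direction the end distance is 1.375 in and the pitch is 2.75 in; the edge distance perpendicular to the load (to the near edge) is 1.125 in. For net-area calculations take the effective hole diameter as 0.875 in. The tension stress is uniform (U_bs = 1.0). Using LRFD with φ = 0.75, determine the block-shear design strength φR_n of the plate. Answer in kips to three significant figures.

Shear plane L_v = 1.375 + 1·2.75 = 4.125 in; A_gv = 4.125 × 0.25 = 1.031 in².
A_nv = (4.125 − 1.5·0.875) × 0.25 = 0.7031 in².
A_nt = (1.125 − 0.5·0.875) × 0.25 = 0.1719 in².
0.6 F_u A_nv = 29.53 kips; 0.6 F_y A_gv = 30.94 kips → shear rupture governs the shear term.
R_n = 29.53 + 1.0 × 70 × 0.1719 = 41.56 kips.
Design strength φR_n = 0.75 × 41.56 = 31.2 kips.

31.2 kips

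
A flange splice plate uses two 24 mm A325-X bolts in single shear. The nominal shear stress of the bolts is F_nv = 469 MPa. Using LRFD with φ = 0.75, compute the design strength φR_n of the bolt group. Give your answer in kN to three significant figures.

318 kN

A_b = π × 24² / 4 = 452.4 mm².
R_n = F_nv · A_b · n · n_s = 469 × 452.4 × 2 × 1 / 1000 = 424.3 kN.
Design strength φR_n = 0.75 × 424.3 = 318 kN.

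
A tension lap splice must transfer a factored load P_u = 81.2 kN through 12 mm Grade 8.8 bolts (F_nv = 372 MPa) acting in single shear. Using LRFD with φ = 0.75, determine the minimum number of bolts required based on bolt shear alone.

A_b = π·12²/4 = 113.1 mm².
Per-bolt design strength φR_n = 0.75 × 372 × 113.1 × 1 / 1000 = 31.55 kN.
n ≥ 81.2 / 31.55 = 2.573 → use 3 bolts.

3 bolts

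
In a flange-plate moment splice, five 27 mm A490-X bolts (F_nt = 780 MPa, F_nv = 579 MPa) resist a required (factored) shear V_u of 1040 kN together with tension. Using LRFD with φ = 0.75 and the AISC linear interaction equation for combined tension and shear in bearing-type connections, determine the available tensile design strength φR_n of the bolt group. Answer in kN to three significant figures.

776 kN

A_b = π·27²/4 = 572.6 mm²; f_rv = 1040 × 1000 / (5 × 572.6) = 363.3 MPa.
F'_nt = 1.3 F_nt − (F_nt / φF_nv) f_rv = 1.3·780 − (780/(0.75·579))·363.3 = 361.5 MPa, capped at F_nt → F'_nt = 361.5 MPa.
R_n = F'_nt · A_b · n = 361.5 × 572.6 × 5 / 1000 = 1035 kN.
Design strength φR_n = 0.75 × 1035 = 776 kN.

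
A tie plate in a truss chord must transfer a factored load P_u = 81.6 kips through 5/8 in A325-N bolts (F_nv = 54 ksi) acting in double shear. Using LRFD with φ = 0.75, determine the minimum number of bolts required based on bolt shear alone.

A_b = π·0.625²/4 = 0.3068 in².
Per-bolt design strength φR_n = 0.75 × 54 × 0.3068 × 2 = 24.85 kips.
n ≥ 81.6 / 24.85 = 3.284 → use 4 bolts.

4 bolts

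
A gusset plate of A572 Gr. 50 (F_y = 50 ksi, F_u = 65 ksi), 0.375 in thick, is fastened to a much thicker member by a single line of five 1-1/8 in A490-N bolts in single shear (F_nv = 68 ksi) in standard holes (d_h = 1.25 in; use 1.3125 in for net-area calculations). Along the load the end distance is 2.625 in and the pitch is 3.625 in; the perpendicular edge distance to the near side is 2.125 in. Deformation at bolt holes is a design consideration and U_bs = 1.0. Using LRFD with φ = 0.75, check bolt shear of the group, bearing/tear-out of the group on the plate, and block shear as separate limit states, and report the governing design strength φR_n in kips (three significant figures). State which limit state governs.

Bolt shear: A_b = π·1.125²/4 = 0.994 in²; R_n = 68 × 0.994 × 5 × 1 = 338 kips → 0.75 × 338 = 253 kips.
Bearing: edge l_c = 2, r_n = 58.5 kips; interior l_c = 2.375, r_n = 65.81 kips; R_n = 58.5 + 4·65.81 = 321.8 kips → 241 kips.
Block shear: A_gv = 6.422, A_nv = 4.207, A_nt = 0.5508 in²; R_n = min(0.6F_uA_nv, 0.6F_yA_gv) + U_bs·F_u·A_nt = 199.9 kips → 150 kips.
Block shear governs: 150 kips.

150 kips (block shear governs)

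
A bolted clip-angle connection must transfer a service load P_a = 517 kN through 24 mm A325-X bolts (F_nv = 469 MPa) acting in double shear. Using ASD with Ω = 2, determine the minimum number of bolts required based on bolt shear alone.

3 bolts

A_b = π·24²/4 = 452.4 mm².
Per-bolt allowable strength R_n/Ω = 469 × 452.4 × 2 / 1000 / 2 = 212.2 kN.
n ≥ 517 / 212.2 = 2.437 → use 3 bolts.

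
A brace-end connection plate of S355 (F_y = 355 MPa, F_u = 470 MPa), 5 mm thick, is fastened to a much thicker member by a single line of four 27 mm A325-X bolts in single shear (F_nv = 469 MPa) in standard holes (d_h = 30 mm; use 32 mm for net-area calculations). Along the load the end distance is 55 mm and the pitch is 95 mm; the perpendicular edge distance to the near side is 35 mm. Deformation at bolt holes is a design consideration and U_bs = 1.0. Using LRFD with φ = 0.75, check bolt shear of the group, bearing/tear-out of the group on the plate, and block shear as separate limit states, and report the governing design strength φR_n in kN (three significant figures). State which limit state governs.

275 kN (block shear governs)

Bolt shear: A_b = π·27²/4 = 572.6 mm²; R_n = 469 × 572.6 × 4 × 1 / 1000 = 1074 kN → 0.75 × 1074 = 806 kN.
Bearing: edge l_c = 40, r_n = 112.8 kN; interior l_c = 65, r_n = 152.3 kN; R_n = 112.8 + 3·152.3 = 569.6 kN → 427 kN.
Block shear: A_gv = 1700, A_nv = 1140, A_nt = 95 mm²; R_n = min(0.6F_uA_nv, 0.6F_yA_gv) + U_bs·F_u·A_nt = 366.1 kN → 275 kN.
Block shear governs: 275 kN.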